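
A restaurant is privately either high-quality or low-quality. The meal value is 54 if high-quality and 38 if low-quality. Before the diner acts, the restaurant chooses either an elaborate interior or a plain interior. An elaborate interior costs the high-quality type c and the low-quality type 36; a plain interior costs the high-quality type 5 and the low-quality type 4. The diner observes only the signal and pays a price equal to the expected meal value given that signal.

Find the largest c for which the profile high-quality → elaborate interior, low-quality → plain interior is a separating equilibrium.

Under separation: elaborate interior → high-quality (pays 54); plain interior → low-quality (pays 38).
Low-quality: 38 − 4 = 34 ≥ 54 − 36 = 18. Holds regardless of c. ✓
High-quality: 54 − c ≥ 38 − 5, so c ≤ 54 − 33 = 21.

21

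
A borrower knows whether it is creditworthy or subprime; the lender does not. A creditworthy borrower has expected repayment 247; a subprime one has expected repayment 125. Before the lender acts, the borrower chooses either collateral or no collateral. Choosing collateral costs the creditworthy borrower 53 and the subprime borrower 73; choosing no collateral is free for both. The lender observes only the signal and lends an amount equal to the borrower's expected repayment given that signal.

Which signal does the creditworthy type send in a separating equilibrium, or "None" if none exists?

Try creditworthy → collateral, subprime → no collateral:
  If types separate, collateral earns payment 247 and no collateral earns 125.
  Creditworthy: collateral gives 247 − 53 = 194; no collateral gives 125 − 0 = 125. No deviation. ✓
  Subprime: no collateral gives 125 − 0 = 125; collateral gives 247 − 73 = 174. Would deviate. ✗
Try creditworthy → no collateral, subprime → collateral:
  If types separate, no collateral earns payment 247 and collateral earns 125.
  Creditworthy: no collateral gives 247 − 0 = 247; collateral gives 125 − 53 = 72. No deviation. ✓
  Subprime: collateral gives 125 − 73 = 52; no collateral gives 247 − 0 = 247. Would deviate. ✗
Neither assignment is incentive-compatible.

None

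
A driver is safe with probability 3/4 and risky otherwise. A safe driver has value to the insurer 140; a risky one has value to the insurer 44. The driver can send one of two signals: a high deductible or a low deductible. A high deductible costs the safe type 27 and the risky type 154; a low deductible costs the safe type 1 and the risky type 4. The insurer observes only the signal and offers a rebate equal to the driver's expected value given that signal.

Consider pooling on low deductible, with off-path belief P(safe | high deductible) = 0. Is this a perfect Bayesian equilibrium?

Yes

On the equilibrium path (low deductible) the insurer holds the prior 3/4 and pays 3/4·140 + 1/4·44 = 116. Off-path (high deductible) belief 0 gives 0·140 + 1·44 = 44.
Safe: low deductible gives 116 − 1 = 115; high deductible gives 44 − 27 = 17. Stays. ✓
Risky: low deductible gives 116 − 4 = 112; high deductible gives 44 − 154 = -110. Stays. ✓
Beliefs are Bayes-consistent on-path and both types best-respond.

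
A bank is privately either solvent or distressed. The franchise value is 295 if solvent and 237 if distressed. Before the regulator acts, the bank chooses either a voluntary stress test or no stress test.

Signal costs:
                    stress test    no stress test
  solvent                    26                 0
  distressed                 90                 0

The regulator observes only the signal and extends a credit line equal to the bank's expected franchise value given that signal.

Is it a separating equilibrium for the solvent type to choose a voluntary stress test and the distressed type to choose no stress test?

Yes

If types separate, stress test earns payment 295 and no stress test earns 237.
Solvent: stress test gives 295 − 26 = 269; no stress test gives 237 − 0 = 237. No deviation. ✓
Distressed: no stress test gives 237 − 0 = 237; stress test gives 295 − 90 = 205. No deviation. ✓
Both incentive constraints hold.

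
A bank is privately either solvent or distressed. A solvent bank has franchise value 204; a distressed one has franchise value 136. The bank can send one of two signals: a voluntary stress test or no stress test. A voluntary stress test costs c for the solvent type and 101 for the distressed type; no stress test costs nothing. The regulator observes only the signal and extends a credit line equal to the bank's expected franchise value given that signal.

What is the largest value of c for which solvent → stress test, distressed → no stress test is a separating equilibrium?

Under separation: stress test → solvent (pays 204); no stress test → distressed (pays 136).
Distressed: 136 − 0 = 136 ≥ 204 − 101 = 103. Holds regardless of c. ✓
Solvent: 204 − c ≥ 136 − 0, so c ≤ 204 − 136 = 68.

68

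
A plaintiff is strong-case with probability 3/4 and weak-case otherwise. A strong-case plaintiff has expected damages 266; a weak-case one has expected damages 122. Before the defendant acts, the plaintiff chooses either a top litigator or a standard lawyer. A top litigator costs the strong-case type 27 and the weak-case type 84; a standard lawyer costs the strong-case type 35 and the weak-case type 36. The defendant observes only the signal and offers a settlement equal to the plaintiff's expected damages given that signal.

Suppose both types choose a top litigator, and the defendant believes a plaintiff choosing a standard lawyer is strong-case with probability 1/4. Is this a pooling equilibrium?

Yes

At the pooled signal (top litigator) the defendant holds the prior 3/4 and pays 3/4·266 + 1/4·122 = 230. Off-path (standard lawyer) belief 1/4 gives 1/4·266 + 3/4·122 = 158.
Strong-case: top litigator gives 230 − 27 = 203; standard lawyer gives 158 − 35 = 123. Stays. ✓
Weak-case: top litigator gives 230 − 84 = 146; standard lawyer gives 158 − 36 = 122. Stays. ✓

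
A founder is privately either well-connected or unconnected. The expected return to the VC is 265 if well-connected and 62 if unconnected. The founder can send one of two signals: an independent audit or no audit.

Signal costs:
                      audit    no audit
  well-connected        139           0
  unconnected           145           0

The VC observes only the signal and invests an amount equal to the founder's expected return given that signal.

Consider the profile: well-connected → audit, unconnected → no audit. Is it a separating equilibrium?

If types separate, audit earns payment 265 and no audit earns 62.
Well-connected: audit gives 265 − 139 = 126; no audit gives 62 − 0 = 62. No deviation. ✓
Unconnected: no audit gives 62 − 0 = 62; audit gives 265 − 145 = 120. Would deviate. ✗

No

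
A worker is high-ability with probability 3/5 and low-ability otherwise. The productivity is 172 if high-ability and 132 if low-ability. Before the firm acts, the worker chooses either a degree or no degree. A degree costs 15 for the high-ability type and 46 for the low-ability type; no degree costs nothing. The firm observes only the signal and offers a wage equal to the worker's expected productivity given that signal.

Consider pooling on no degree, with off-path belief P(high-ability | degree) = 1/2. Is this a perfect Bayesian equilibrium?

Yes

On the equilibrium path (no degree) the firm holds the prior 3/5 and pays 3/5·172 + 2/5·132 = 156. Off-path (degree) belief 1/2 gives 1/2·172 + 1/2·132 = 152.
High-ability: no degree gives 156 − 0 = 156; degree gives 152 − 15 = 137. Stays. ✓
Low-ability: no degree gives 156 − 0 = 156; degree gives 152 − 46 = 106. Stays. ✓
Beliefs are Bayes-consistent on-path and both types best-respond.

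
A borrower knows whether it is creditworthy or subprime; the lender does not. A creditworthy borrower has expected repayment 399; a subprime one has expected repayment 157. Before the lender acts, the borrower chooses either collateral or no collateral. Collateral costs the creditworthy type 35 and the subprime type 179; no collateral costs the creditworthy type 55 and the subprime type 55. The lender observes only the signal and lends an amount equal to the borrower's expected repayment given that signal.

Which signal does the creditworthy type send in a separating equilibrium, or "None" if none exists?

Try creditworthy → collateral, subprime → no collateral:
  If types separate, collateral earns payment 399 and no collateral earns 157.
  Creditworthy: collateral gives 399 − 35 = 364; no collateral gives 157 − 55 = 102. No deviation. ✓
  Subprime: no collateral gives 157 − 55 = 102; collateral gives 399 − 179 = 220. Would deviate. ✗
Try creditworthy → no collateral, subprime → collateral:
  If types separate, no collateral earns payment 399 and collateral earns 157.
  Creditworthy: no collateral gives 399 − 55 = 344; collateral gives 157 − 35 = 122. No deviation. ✓
  Subprime: collateral gives 157 − 179 = -22; no collateral gives 399 − 55 = 344. Would deviate. ✗
Neither assignment is incentive-compatible.

None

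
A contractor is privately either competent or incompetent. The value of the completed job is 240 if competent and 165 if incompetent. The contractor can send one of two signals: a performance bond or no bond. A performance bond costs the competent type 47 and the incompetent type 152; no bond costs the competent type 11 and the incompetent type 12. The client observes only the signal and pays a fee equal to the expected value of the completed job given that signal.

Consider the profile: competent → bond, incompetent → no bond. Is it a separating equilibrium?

Yes

If types separate, bond earns payment 240 and no bond earns 165.
Competent: bond gives 240 − 47 = 193; no bond gives 165 − 11 = 154. No deviation. ✓
Incompetent: no bond gives 165 − 12 = 153; bond gives 240 − 152 = 88. No deviation. ✓
Both incentive constraints hold.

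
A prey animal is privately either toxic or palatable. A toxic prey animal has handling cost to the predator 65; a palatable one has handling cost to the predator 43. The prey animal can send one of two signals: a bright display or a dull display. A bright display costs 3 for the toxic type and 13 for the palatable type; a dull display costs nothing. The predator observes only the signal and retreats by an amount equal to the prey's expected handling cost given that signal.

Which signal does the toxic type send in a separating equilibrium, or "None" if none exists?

None

Try toxic → bright display, palatable → dull display:
  If types separate, bright display earns payment 65 and dull display earns 43.
  Toxic: bright display gives 65 − 3 = 62; dull display gives 43 − 0 = 43. No deviation. ✓
  Palatable: dull display gives 43 − 0 = 43; bright display gives 65 − 13 = 52. Would deviate. ✗
Try toxic → dull display, palatable → bright display:
  If types separate, dull display earns payment 65 and bright display earns 43.
  Toxic: dull display gives 65 − 0 = 65; bright display gives 43 − 3 = 40. No deviation. ✓
  Palatable: bright display gives 43 − 13 = 30; dull display gives 65 − 0 = 65. Would deviate. ✗
Neither assignment is incentive-compatible.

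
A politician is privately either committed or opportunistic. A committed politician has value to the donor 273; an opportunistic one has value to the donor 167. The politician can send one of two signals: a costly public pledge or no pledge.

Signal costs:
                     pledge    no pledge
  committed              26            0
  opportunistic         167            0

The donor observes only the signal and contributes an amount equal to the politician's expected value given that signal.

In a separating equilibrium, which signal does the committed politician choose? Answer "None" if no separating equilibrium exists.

pledge

Try committed → pledge, opportunistic → no pledge:
  Under separation the donor infers type exactly: pledge → committed (pays 273), no pledge → opportunistic (pays 167).
  Committed: pledge gives 273 − 26 = 247; no pledge gives 167 − 0 = 167. No deviation. ✓
  Opportunistic: no pledge gives 167 − 0 = 167; pledge gives 273 − 167 = 106. No deviation. ✓
Both hold — the committed type sends pledge.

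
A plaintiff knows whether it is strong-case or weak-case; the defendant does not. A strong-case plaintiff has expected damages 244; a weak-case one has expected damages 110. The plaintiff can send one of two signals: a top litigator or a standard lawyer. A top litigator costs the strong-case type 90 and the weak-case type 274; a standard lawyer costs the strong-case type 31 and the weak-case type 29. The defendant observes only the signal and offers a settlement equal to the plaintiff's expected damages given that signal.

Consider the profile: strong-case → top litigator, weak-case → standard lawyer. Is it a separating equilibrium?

Yes

If types separate, top litigator earns payment 244 and standard lawyer earns 110.
Strong-case: top litigator gives 244 − 90 = 154; standard lawyer gives 110 − 31 = 79. No deviation. ✓
Weak-case: standard lawyer gives 110 − 29 = 81; top litigator gives 244 − 274 = -30. No deviation. ✓
Neither type gains from mimicking the other.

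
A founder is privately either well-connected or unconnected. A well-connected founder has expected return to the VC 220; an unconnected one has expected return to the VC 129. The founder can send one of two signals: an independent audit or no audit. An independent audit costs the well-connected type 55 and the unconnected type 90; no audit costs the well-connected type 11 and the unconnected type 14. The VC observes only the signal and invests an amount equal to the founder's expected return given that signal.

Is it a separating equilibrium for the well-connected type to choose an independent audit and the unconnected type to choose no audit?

No

If types separate, audit earns payment 220 and no audit earns 129.
Well-connected: audit gives 220 − 55 = 165; no audit gives 129 − 11 = 118. No deviation. ✓
Unconnected: no audit gives 129 − 14 = 115; audit gives 220 − 90 = 130. Would deviate. ✗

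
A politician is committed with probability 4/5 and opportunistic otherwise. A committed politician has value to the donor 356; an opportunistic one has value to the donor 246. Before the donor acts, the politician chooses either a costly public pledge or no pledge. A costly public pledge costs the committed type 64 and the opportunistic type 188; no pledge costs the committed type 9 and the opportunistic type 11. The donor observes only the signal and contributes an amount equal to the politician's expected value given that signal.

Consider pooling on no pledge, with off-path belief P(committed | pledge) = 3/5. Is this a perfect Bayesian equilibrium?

At the pooled signal (no pledge) the donor holds the prior 4/5 and pays 4/5·356 + 1/5·246 = 334. Off-path (pledge) belief 3/5 gives 3/5·356 + 2/5·246 = 312.
Committed: no pledge gives 334 − 9 = 325; pledge gives 312 − 64 = 248. Stays. ✓
Opportunistic: no pledge gives 334 − 11 = 323; pledge gives 312 − 188 = 124. Stays. ✓

Yes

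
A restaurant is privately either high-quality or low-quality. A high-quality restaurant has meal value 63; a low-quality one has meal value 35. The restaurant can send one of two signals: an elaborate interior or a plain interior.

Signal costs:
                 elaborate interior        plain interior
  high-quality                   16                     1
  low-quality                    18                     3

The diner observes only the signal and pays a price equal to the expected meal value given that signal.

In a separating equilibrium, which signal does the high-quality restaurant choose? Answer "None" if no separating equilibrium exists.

None

Try high-quality → elaborate interior, low-quality → plain interior:
  If types separate, elaborate interior earns payment 63 and plain interior earns 35.
  High-quality: elaborate interior gives 63 − 16 = 47; plain interior gives 35 − 1 = 34. No deviation. ✓
  Low-quality: plain interior gives 35 − 3 = 32; elaborate interior gives 63 − 18 = 45. Would deviate. ✗
Try high-quality → plain interior, low-quality → elaborate interior:
  If types separate, plain interior earns payment 63 and elaborate interior earns 35.
  High-quality: plain interior gives 63 − 1 = 62; elaborate interior gives 35 − 16 = 19. No deviation. ✓
  Low-quality: elaborate interior gives 35 − 18 = 17; plain interior gives 63 − 3 = 60. Would deviate. ✗
Neither assignment is incentive-compatible.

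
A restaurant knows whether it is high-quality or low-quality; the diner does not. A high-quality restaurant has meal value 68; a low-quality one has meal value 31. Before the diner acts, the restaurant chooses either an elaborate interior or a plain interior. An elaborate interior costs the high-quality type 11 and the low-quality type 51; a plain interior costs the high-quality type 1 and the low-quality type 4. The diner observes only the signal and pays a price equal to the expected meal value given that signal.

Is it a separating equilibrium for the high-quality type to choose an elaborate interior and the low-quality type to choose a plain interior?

Yes

If types separate, elaborate interior earns payment 68 and plain interior earns 31.
High-quality: elaborate interior gives 68 − 11 = 57; plain interior gives 31 − 1 = 30. No deviation. ✓
Low-quality: plain interior gives 31 − 4 = 27; elaborate interior gives 68 − 51 = 17. No deviation. ✓
Both incentive constraints hold.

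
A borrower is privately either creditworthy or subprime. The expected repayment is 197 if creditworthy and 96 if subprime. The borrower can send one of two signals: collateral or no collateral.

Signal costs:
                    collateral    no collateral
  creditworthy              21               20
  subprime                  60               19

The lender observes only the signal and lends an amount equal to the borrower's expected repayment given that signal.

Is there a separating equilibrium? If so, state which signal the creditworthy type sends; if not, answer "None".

Try creditworthy → collateral, subprime → no collateral:
  Under separation the lender infers type exactly: collateral → creditworthy (pays 197), no collateral → subprime (pays 96).
  Creditworthy: collateral gives 197 − 21 = 176; no collateral gives 96 − 20 = 76. No deviation. ✓
  Subprime: no collateral gives 96 − 19 = 77; collateral gives 197 − 60 = 137. Would deviate. ✗
Try creditworthy → no collateral, subprime → collateral:
  Under separation the lender infers type exactly: no collateral → creditworthy (pays 197), collateral → subprime (pays 96).
  Creditworthy: no collateral gives 197 − 20 = 177; collateral gives 96 − 21 = 75. No deviation. ✓
  Subprime: collateral gives 96 − 60 = 36; no collateral gives 197 − 19 = 178. Would deviate. ✗
Neither assignment is incentive-compatible.

None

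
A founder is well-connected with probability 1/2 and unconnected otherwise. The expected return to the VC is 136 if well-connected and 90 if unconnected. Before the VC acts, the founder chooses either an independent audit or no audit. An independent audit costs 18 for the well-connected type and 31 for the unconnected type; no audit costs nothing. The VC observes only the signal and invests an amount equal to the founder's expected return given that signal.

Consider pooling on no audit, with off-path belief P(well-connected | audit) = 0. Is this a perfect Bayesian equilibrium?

At the pooled signal (no audit) the VC holds the prior 1/2 and pays 1/2·136 + 1/2·90 = 113. Off-path (audit) belief 0 gives 0·136 + 1·90 = 90.
Well-connected: no audit gives 113 − 0 = 113; audit gives 90 − 18 = 72. Stays. ✓
Unconnected: no audit gives 113 − 0 = 113; audit gives 90 − 31 = 59. Stays. ✓

Yes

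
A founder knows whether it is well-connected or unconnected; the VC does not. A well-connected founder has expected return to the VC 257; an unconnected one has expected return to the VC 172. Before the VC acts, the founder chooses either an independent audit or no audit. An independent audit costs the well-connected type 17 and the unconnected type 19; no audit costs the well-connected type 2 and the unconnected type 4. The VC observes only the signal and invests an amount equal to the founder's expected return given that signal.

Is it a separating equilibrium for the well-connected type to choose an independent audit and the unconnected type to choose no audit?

Under separation the VC infers type exactly: audit → well-connected (pays 257), no audit → unconnected (pays 172).
Well-connected: audit gives 257 − 17 = 240; no audit gives 172 − 2 = 170. No deviation. ✓
Unconnected: no audit gives 172 − 4 = 168; audit gives 257 − 19 = 238. Would deviate. ✗

No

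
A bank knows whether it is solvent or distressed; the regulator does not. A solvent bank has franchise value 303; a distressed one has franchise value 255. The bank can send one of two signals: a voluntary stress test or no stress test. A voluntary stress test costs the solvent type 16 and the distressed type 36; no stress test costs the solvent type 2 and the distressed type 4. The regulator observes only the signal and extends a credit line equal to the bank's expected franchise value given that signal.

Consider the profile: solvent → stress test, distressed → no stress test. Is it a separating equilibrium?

Under separation the regulator infers type exactly: stress test → solvent (pays 303), no stress test → distressed (pays 255).
Solvent: stress test gives 303 − 16 = 287; no stress test gives 255 − 2 = 253. No deviation. ✓
Distressed: no stress test gives 255 − 4 = 251; stress test gives 303 − 36 = 267. Would deviate. ✗

No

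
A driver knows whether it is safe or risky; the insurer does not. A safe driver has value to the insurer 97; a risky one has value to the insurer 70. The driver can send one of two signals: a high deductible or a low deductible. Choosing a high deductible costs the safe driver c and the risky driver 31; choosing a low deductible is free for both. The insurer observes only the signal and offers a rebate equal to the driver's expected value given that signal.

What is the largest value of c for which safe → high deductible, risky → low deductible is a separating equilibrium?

Under separation: high deductible → safe (pays 97); low deductible → risky (pays 70).
Risky: 70 − 0 = 70 ≥ 97 − 31 = 66. Holds regardless of c. ✓
Safe: 97 − c ≥ 70 − 0, so c ≤ 97 − 70 = 27.

27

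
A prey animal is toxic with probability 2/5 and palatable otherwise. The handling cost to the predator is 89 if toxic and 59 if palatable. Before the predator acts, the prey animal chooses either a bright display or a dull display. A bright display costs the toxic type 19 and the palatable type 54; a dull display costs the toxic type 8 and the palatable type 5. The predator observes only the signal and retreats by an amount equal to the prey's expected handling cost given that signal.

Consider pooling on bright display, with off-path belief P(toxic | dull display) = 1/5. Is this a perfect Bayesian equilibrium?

No

At the pooled signal (bright display) the predator holds the prior 2/5 and pays 2/5·89 + 3/5·59 = 71. Off-path (dull display) belief 1/5 gives 1/5·89 + 4/5·59 = 65.
Toxic: bright display gives 71 − 19 = 52; dull display gives 65 − 8 = 57. Deviates. ✗
Palatable: bright display gives 71 − 54 = 17; dull display gives 65 − 5 = 60. Deviates. ✗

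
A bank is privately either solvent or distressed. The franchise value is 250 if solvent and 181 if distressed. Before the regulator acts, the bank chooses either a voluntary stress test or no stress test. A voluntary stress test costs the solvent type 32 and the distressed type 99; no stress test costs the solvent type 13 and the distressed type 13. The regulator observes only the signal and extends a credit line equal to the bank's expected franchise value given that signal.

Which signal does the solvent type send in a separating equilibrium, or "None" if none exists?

stress test

Try solvent → stress test, distressed → no stress test:
  Under separation the regulator infers type exactly: stress test → solvent (pays 250), no stress test → distressed (pays 181).
  Solvent: stress test gives 250 − 32 = 218; no stress test gives 181 − 13 = 168. No deviation. ✓
  Distressed: no stress test gives 181 − 13 = 168; stress test gives 250 − 99 = 151. No deviation. ✓
Both hold — the solvent type sends stress test.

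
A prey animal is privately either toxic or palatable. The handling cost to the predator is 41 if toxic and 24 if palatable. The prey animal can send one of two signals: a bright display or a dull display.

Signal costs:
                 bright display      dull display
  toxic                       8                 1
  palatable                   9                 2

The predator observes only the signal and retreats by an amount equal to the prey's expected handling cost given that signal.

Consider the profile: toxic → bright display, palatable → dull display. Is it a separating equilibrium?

If types separate, bright display earns payment 41 and dull display earns 24.
Toxic: bright display gives 41 − 8 = 33; dull display gives 24 − 1 = 23. No deviation. ✓
Palatable: dull display gives 24 − 2 = 22; bright display gives 41 − 9 = 32. Would deviate. ✗

No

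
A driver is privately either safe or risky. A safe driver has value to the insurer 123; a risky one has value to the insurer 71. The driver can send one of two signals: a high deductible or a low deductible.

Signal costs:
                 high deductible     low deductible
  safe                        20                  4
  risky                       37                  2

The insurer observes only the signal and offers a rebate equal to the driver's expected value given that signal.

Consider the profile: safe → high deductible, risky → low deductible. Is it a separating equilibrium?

If types separate, high deductible earns payment 123 and low deductible earns 71.
Safe: high deductible gives 123 − 20 = 103; low deductible gives 71 − 4 = 67. No deviation. ✓
Risky: low deductible gives 71 − 2 = 69; high deductible gives 123 − 37 = 86. Would deviate. ✗

No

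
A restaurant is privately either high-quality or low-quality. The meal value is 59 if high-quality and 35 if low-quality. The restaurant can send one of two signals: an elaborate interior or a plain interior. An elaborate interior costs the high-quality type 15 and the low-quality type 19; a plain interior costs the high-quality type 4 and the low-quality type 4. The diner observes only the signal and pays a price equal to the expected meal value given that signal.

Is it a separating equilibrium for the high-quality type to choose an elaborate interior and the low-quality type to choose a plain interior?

No

If types separate, elaborate interior earns payment 59 and plain interior earns 35.
High-quality: elaborate interior gives 59 − 15 = 44; plain interior gives 35 − 4 = 31. No deviation. ✓
Low-quality: plain interior gives 35 − 4 = 31; elaborate interior gives 59 − 19 = 40. Would deviate. ✗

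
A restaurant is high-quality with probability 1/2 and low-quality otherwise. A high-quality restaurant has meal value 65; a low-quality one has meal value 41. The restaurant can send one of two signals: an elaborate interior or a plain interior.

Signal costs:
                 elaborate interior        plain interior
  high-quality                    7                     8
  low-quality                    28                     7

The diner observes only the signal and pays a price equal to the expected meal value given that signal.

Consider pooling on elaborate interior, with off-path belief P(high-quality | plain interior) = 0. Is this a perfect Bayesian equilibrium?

At the pooled signal (elaborate interior) the diner holds the prior 1/2 and pays 1/2·65 + 1/2·41 = 53. Off-path (plain interior) belief 0 gives 0·65 + 1·41 = 41.
High-quality: elaborate interior gives 53 − 7 = 46; plain interior gives 41 − 8 = 33. Stays. ✓
Low-quality: elaborate interior gives 53 − 28 = 25; plain interior gives 41 − 7 = 34. Deviates. ✗

No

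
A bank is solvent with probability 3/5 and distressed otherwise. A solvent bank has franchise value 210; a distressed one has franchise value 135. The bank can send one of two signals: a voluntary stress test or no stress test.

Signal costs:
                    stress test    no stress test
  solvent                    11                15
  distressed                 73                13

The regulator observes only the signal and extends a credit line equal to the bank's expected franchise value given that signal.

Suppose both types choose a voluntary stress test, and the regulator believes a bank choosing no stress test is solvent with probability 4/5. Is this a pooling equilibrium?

At the pooled signal (stress test) the regulator holds the prior 3/5 and pays 3/5·210 + 2/5·135 = 180. Off-path (no stress test) belief 4/5 gives 4/5·210 + 1/5·135 = 195.
Solvent: stress test gives 180 − 11 = 169; no stress test gives 195 − 15 = 180. Deviates. ✗
Distressed: stress test gives 180 − 73 = 107; no stress test gives 195 − 13 = 182. Deviates. ✗

No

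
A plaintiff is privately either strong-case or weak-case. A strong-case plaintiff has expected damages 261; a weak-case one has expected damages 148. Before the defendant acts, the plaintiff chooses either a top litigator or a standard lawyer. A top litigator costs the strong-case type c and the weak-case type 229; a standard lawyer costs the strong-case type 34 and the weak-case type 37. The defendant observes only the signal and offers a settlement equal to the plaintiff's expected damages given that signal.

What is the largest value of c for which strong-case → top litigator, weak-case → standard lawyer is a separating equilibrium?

147

Under separation: top litigator → strong-case (pays 261); standard lawyer → weak-case (pays 148).
Weak-case: 148 − 37 = 111 ≥ 261 − 229 = 32. Holds regardless of c. ✓
Strong-case: 261 − c ≥ 148 − 34, so c ≤ 261 − 114 = 147.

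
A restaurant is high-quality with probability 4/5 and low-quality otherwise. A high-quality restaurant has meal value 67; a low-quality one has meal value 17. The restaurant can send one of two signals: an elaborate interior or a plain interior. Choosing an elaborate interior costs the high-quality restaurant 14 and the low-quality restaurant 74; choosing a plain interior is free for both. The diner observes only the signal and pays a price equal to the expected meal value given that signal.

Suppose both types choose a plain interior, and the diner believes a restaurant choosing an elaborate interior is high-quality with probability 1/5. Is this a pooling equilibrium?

At the pooled signal (plain interior) the diner holds the prior 4/5 and pays 4/5·67 + 1/5·17 = 57. Off-path (elaborate interior) belief 1/5 gives 1/5·67 + 4/5·17 = 27.
High-quality: plain interior gives 57 − 0 = 57; elaborate interior gives 27 − 14 = 13. Stays. ✓
Low-quality: plain interior gives 57 − 0 = 57; elaborate interior gives 27 − 74 = -47. Stays. ✓

Yes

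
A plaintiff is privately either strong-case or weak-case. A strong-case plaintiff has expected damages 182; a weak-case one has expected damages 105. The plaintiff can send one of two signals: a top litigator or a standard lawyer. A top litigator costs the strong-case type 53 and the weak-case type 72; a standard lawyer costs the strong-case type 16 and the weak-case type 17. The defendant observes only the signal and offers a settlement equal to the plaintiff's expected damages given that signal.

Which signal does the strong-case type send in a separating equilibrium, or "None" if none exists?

None

Try strong-case → top litigator, weak-case → standard lawyer:
  If types separate, top litigator earns payment 182 and standard lawyer earns 105.
  Strong-case: top litigator gives 182 − 53 = 129; standard lawyer gives 105 − 16 = 89. No deviation. ✓
  Weak-case: standard lawyer gives 105 − 17 = 88; top litigator gives 182 − 72 = 110. Would deviate. ✗
Try strong-case → standard lawyer, weak-case → top litigator:
  If types separate, standard lawyer earns payment 182 and top litigator earns 105.
  Strong-case: standard lawyer gives 182 − 16 = 166; top litigator gives 105 − 53 = 52. No deviation. ✓
  Weak-case: top litigator gives 105 − 72 = 33; standard lawyer gives 182 − 17 = 165. Would deviate. ✗
Neither assignment is incentive-compatible.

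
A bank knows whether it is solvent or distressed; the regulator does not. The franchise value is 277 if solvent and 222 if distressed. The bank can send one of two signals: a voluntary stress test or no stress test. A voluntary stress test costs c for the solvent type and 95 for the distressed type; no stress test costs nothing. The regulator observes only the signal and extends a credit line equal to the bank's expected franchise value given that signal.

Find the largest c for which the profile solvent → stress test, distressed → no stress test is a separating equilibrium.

Under separation: stress test → solvent (pays 277); no stress test → distressed (pays 222).
Distressed: 222 − 0 = 222 ≥ 277 − 95 = 182. Holds regardless of c. ✓
Solvent: 277 − c ≥ 222 − 0, so c ≤ 277 − 222 = 55.

55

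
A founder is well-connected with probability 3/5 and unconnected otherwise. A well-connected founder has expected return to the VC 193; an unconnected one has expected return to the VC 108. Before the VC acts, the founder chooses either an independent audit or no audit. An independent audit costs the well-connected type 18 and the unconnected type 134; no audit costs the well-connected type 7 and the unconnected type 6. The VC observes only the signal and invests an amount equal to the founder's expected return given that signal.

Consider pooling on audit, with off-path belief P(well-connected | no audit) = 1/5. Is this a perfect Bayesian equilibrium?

On the equilibrium path (audit) the VC holds the prior 3/5 and pays 3/5·193 + 2/5·108 = 159. Off-path (no audit) belief 1/5 gives 1/5·193 + 4/5·108 = 125.
Well-connected: audit gives 159 − 18 = 141; no audit gives 125 − 7 = 118. Stays. ✓
Unconnected: audit gives 159 − 134 = 25; no audit gives 125 − 6 = 119. Deviates. ✗

No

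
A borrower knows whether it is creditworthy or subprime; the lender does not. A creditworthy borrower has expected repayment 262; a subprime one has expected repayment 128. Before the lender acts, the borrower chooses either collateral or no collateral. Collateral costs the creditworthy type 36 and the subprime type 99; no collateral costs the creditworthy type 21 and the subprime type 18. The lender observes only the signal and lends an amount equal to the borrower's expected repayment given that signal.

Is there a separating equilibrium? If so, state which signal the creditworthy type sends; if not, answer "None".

Try creditworthy → collateral, subprime → no collateral:
  If types separate, collateral earns payment 262 and no collateral earns 128.
  Creditworthy: collateral gives 262 − 36 = 226; no collateral gives 128 − 21 = 107. No deviation. ✓
  Subprime: no collateral gives 128 − 18 = 110; collateral gives 262 − 99 = 163. Would deviate. ✗
Try creditworthy → no collateral, subprime → collateral:
  If types separate, no collateral earns payment 262 and collateral earns 128.
  Creditworthy: no collateral gives 262 − 21 = 241; collateral gives 128 − 36 = 92. No deviation. ✓
  Subprime: collateral gives 128 − 99 = 29; no collateral gives 262 − 18 = 244. Would deviate. ✗
Neither assignment is incentive-compatible.

None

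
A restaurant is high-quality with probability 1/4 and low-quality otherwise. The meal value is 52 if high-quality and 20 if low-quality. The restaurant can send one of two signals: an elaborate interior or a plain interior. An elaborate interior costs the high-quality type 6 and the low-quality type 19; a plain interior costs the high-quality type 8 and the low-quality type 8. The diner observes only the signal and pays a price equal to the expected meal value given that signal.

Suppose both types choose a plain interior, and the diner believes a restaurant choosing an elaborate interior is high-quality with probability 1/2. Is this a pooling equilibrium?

No

On the equilibrium path (plain interior) the diner holds the prior 1/4 and pays 1/4·52 + 3/4·20 = 28. Off-path (elaborate interior) belief 1/2 gives 1/2·52 + 1/2·20 = 36.
High-quality: plain interior gives 28 − 8 = 20; elaborate interior gives 36 − 6 = 30. Deviates. ✗
Low-quality: plain interior gives 28 − 8 = 20; elaborate interior gives 36 − 19 = 17. Stays. ✓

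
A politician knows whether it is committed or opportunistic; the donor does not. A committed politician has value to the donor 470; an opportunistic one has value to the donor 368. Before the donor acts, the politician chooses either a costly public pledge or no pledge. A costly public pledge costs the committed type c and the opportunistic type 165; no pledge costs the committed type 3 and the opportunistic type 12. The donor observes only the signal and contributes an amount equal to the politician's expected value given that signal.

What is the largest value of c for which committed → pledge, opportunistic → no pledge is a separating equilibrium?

Under separation: pledge → committed (pays 470); no pledge → opportunistic (pays 368).
Opportunistic: 368 − 12 = 356 ≥ 470 − 165 = 305. Holds regardless of c. ✓
Committed: 470 − c ≥ 368 − 3, so c ≤ 470 − 365 = 105.

105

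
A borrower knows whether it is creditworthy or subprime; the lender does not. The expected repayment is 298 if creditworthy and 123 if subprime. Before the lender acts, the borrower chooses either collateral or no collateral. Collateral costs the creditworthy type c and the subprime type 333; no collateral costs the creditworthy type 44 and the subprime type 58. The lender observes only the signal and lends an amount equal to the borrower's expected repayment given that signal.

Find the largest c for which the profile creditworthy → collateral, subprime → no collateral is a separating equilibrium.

219

Under separation: collateral → creditworthy (pays 298); no collateral → subprime (pays 123).
Subprime: 123 − 58 = 65 ≥ 298 − 333 = -35. Holds regardless of c. ✓
Creditworthy: 298 − c ≥ 123 − 44, so c ≤ 298 − 79 = 219.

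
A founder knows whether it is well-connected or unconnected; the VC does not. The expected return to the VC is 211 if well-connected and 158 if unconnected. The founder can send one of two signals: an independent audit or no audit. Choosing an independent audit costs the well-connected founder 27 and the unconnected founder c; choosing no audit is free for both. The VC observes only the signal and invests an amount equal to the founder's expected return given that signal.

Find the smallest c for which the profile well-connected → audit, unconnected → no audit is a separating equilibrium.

53

Under separation: audit → well-connected (pays 211); no audit → unconnected (pays 158).
Well-connected: 211 − 27 = 184 ≥ 158 − 0 = 158. Holds regardless of c. ✓
Unconnected: 158 − 0 ≥ 211 − c, so c ≥ 211 − 158 = 53.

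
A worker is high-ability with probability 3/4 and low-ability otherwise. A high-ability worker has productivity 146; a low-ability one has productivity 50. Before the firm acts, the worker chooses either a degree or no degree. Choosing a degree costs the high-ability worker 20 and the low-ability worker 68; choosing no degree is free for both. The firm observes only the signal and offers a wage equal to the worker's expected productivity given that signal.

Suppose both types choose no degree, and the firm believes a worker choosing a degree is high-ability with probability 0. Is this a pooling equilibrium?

At the pooled signal (no degree) the firm holds the prior 3/4 and pays 3/4·146 + 1/4·50 = 122. Off-path (degree) belief 0 gives 0·146 + 1·50 = 50.
High-ability: no degree gives 122 − 0 = 122; degree gives 50 − 20 = 30. Stays. ✓
Low-ability: no degree gives 122 − 0 = 122; degree gives 50 − 68 = -18. Stays. ✓

Yes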